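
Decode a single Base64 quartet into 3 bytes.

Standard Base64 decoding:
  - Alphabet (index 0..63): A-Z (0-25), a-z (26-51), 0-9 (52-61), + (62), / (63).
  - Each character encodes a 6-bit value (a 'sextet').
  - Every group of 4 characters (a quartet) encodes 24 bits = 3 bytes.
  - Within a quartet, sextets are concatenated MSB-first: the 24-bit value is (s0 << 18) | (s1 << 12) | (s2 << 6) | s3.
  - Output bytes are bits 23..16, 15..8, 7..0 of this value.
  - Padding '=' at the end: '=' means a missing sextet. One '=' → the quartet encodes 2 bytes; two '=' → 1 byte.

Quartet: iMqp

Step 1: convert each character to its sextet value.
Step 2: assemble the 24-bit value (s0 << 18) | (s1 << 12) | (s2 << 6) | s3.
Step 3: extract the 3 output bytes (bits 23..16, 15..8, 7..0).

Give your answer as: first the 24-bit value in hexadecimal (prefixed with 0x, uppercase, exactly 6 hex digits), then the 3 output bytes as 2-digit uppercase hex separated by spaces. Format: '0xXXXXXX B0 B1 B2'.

Answer: 0x88CAA9 88 CA A9

Derivation:
Sextets: i=34, M=12, q=42, p=41
24-bit: (34<<18) | (12<<12) | (42<<6) | 41
      = 0x880000 | 0x00C000 | 0x000A80 | 0x000029
      = 0x88CAA9
Bytes: (v>>16)&0xFF=88, (v>>8)&0xFF=CA, v&0xFF=A9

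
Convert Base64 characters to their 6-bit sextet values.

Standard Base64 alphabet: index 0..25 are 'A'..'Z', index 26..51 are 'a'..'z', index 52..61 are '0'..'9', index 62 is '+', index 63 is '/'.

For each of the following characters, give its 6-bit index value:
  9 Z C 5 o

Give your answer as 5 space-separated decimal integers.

'9': 0..9 range, 52 + ord('9') − ord('0') = 61
'Z': A..Z range, ord('Z') − ord('A') = 25
'C': A..Z range, ord('C') − ord('A') = 2
'5': 0..9 range, 52 + ord('5') − ord('0') = 57
'o': a..z range, 26 + ord('o') − ord('a') = 40

Answer: 61 25 2 57 40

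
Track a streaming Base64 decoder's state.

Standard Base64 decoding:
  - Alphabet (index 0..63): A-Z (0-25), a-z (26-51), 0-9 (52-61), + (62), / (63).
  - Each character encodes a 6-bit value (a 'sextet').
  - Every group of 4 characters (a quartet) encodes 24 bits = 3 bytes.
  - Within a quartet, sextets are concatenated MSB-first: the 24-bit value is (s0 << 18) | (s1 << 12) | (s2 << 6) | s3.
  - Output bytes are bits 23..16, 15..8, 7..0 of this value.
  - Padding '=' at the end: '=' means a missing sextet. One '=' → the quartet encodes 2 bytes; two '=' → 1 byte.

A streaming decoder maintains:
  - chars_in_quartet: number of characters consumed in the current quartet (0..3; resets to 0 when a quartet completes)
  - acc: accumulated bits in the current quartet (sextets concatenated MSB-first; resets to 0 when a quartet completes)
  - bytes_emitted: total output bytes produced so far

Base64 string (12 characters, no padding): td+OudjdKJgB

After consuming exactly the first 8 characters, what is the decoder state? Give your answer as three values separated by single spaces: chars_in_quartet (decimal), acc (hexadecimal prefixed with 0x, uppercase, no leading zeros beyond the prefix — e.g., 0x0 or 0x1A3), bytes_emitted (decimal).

After char 0 ('t'=45): chars_in_quartet=1 acc=0x2D bytes_emitted=0
After char 1 ('d'=29): chars_in_quartet=2 acc=0xB5D bytes_emitted=0
After char 2 ('+'=62): chars_in_quartet=3 acc=0x2D77E bytes_emitted=0
After char 3 ('O'=14): chars_in_quartet=4 acc=0xB5DF8E -> emit B5 DF 8E, reset; bytes_emitted=3
After char 4 ('u'=46): chars_in_quartet=1 acc=0x2E bytes_emitted=3
After char 5 ('d'=29): chars_in_quartet=2 acc=0xB9D bytes_emitted=3
After char 6 ('j'=35): chars_in_quartet=3 acc=0x2E763 bytes_emitted=3
After char 7 ('d'=29): chars_in_quartet=4 acc=0xB9D8DD -> emit B9 D8 DD, reset; bytes_emitted=6

Answer: 0 0x0 6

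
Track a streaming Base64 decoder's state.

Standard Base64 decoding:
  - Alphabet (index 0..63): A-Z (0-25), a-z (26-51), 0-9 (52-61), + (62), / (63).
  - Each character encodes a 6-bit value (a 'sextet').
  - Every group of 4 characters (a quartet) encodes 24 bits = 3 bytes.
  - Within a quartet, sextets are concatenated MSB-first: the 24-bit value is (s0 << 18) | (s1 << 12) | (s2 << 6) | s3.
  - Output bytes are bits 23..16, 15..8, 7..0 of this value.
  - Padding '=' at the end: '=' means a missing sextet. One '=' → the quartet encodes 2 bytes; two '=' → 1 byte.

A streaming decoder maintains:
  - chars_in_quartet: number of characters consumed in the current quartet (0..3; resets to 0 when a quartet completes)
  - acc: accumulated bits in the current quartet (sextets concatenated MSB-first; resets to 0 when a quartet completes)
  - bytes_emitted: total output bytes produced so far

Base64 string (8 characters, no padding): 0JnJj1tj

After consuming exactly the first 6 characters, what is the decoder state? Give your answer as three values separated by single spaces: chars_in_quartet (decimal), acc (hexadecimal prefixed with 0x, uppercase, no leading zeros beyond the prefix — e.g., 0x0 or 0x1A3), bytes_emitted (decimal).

Answer: 2 0x8F5 3

Derivation:
After char 0 ('0'=52): chars_in_quartet=1 acc=0x34 bytes_emitted=0
After char 1 ('J'=9): chars_in_quartet=2 acc=0xD09 bytes_emitted=0
After char 2 ('n'=39): chars_in_quartet=3 acc=0x34267 bytes_emitted=0
After char 3 ('J'=9): chars_in_quartet=4 acc=0xD099C9 -> emit D0 99 C9, reset; bytes_emitted=3
After char 4 ('j'=35): chars_in_quartet=1 acc=0x23 bytes_emitted=3
After char 5 ('1'=53): chars_in_quartet=2 acc=0x8F5 bytes_emitted=3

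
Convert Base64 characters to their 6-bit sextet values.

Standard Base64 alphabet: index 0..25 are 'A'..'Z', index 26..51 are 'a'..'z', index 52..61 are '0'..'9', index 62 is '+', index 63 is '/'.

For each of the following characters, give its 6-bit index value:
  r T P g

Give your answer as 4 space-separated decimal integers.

'r': a..z range, 26 + ord('r') − ord('a') = 43
'T': A..Z range, ord('T') − ord('A') = 19
'P': A..Z range, ord('P') − ord('A') = 15
'g': a..z range, 26 + ord('g') − ord('a') = 32

Answer: 43 19 15 32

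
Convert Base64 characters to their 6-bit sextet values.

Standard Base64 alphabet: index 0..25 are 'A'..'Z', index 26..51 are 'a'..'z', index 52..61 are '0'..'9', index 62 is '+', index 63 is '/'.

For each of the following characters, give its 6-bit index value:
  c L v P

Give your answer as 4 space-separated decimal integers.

'c': a..z range, 26 + ord('c') − ord('a') = 28
'L': A..Z range, ord('L') − ord('A') = 11
'v': a..z range, 26 + ord('v') − ord('a') = 47
'P': A..Z range, ord('P') − ord('A') = 15

Answer: 28 11 47 15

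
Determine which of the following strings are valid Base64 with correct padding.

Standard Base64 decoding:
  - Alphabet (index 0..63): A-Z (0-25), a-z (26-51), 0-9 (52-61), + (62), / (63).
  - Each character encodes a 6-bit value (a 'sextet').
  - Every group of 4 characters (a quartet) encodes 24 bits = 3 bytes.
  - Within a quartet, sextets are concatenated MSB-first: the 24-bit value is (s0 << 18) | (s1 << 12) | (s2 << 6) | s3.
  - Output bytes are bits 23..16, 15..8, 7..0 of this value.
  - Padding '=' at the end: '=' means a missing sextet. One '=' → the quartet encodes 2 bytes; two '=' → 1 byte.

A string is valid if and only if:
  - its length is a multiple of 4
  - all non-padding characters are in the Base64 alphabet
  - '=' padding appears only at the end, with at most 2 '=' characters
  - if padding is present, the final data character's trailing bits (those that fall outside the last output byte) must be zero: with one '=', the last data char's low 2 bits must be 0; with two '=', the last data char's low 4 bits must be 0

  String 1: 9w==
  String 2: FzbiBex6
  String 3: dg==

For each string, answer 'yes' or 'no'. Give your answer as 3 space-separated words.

String 1: '9w==' → valid
String 2: 'FzbiBex6' → valid
String 3: 'dg==' → valid

Answer: yes yes yes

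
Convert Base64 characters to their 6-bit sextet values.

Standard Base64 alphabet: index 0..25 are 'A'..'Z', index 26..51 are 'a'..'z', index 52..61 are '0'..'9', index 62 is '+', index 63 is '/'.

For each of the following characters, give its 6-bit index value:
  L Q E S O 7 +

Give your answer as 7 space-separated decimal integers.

'L': A..Z range, ord('L') − ord('A') = 11
'Q': A..Z range, ord('Q') − ord('A') = 16
'E': A..Z range, ord('E') − ord('A') = 4
'S': A..Z range, ord('S') − ord('A') = 18
'O': A..Z range, ord('O') − ord('A') = 14
'7': 0..9 range, 52 + ord('7') − ord('0') = 59
'+': index 62

Answer: 11 16 4 18 14 59 62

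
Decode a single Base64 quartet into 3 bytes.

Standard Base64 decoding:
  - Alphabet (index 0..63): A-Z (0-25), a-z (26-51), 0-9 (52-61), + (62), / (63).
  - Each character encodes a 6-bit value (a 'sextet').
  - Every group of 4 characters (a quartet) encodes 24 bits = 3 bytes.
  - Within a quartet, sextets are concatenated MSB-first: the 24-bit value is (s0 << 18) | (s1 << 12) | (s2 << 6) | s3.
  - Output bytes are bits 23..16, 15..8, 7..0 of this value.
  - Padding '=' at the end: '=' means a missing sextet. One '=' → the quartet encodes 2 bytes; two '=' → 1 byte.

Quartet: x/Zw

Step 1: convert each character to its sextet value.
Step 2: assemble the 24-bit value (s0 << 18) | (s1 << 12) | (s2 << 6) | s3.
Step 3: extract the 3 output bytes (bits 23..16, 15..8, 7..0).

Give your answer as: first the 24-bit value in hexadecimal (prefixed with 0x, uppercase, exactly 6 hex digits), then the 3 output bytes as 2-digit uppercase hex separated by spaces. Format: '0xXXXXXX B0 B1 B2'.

Sextets: x=49, /=63, Z=25, w=48
24-bit: (49<<18) | (63<<12) | (25<<6) | 48
      = 0xC40000 | 0x03F000 | 0x000640 | 0x000030
      = 0xC7F670
Bytes: (v>>16)&0xFF=C7, (v>>8)&0xFF=F6, v&0xFF=70

Answer: 0xC7F670 C7 F6 70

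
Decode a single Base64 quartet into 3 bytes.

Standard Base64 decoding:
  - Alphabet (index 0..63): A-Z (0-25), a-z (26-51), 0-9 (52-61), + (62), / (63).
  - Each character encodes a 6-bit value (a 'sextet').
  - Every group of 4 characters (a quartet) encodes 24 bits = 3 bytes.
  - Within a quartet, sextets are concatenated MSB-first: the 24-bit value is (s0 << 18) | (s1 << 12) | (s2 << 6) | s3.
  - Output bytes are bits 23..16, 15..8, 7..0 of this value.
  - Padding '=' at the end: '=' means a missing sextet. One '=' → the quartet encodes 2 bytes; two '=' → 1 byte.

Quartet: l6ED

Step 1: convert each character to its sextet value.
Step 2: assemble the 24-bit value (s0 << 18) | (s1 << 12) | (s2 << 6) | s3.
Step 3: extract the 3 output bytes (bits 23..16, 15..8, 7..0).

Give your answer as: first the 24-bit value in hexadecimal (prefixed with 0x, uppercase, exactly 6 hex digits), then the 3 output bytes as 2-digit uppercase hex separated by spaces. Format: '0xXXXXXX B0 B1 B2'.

Answer: 0x97A103 97 A1 03

Derivation:
Sextets: l=37, 6=58, E=4, D=3
24-bit: (37<<18) | (58<<12) | (4<<6) | 3
      = 0x940000 | 0x03A000 | 0x000100 | 0x000003
      = 0x97A103
Bytes: (v>>16)&0xFF=97, (v>>8)&0xFF=A1, v&0xFF=03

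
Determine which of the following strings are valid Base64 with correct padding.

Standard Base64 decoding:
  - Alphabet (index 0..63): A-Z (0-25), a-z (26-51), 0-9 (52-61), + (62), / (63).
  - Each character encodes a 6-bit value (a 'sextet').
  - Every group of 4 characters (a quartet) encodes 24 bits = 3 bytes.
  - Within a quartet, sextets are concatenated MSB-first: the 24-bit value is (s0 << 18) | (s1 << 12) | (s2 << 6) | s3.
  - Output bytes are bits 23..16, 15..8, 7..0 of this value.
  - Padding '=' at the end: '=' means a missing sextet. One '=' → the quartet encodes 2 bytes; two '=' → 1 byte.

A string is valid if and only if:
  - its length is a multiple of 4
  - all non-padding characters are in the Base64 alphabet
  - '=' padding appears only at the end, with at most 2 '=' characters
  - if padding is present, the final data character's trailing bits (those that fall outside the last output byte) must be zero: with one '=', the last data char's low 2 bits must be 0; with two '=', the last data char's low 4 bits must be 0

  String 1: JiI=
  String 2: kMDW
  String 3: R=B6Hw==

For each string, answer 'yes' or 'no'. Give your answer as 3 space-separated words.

String 1: 'JiI=' → valid
String 2: 'kMDW' → valid
String 3: 'R=B6Hw==' → invalid (bad char(s): ['=']; '=' in middle)

Answer: yes yes no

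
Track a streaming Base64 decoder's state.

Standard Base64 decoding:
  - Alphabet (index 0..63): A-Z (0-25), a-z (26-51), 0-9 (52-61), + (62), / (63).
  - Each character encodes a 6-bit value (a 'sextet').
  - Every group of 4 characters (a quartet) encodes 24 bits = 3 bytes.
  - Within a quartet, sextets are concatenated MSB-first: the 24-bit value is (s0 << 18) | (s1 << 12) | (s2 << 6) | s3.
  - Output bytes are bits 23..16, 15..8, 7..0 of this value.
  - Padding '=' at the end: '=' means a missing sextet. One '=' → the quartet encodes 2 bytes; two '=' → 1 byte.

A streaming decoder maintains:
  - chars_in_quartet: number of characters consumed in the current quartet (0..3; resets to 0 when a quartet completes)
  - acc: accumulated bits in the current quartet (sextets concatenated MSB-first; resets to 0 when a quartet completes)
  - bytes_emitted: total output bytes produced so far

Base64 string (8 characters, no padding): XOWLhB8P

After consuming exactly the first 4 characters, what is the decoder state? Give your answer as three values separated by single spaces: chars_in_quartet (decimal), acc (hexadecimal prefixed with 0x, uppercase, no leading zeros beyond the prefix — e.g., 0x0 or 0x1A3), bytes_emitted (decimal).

Answer: 0 0x0 3

Derivation:
After char 0 ('X'=23): chars_in_quartet=1 acc=0x17 bytes_emitted=0
After char 1 ('O'=14): chars_in_quartet=2 acc=0x5CE bytes_emitted=0
After char 2 ('W'=22): chars_in_quartet=3 acc=0x17396 bytes_emitted=0
After char 3 ('L'=11): chars_in_quartet=4 acc=0x5CE58B -> emit 5C E5 8B, reset; bytes_emitted=3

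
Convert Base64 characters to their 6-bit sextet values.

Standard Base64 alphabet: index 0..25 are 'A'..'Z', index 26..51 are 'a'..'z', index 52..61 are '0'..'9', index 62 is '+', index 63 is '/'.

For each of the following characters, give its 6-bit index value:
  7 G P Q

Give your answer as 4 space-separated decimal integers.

Answer: 59 6 15 16

Derivation:
'7': 0..9 range, 52 + ord('7') − ord('0') = 59
'G': A..Z range, ord('G') − ord('A') = 6
'P': A..Z range, ord('P') − ord('A') = 15
'Q': A..Z range, ord('Q') − ord('A') = 16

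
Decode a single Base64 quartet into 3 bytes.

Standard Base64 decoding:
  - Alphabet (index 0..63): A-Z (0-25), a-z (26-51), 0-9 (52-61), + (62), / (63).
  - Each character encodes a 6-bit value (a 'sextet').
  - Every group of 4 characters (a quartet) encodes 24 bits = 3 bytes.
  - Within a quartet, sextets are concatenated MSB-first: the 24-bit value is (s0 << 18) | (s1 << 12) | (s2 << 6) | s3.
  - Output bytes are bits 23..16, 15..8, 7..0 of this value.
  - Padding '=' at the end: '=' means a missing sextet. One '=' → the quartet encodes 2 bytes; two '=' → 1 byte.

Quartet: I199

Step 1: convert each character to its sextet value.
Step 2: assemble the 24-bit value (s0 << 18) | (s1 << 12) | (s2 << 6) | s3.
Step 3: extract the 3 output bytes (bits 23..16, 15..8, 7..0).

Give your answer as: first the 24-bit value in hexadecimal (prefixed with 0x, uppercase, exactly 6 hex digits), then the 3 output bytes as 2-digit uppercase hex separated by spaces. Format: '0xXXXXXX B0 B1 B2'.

Sextets: I=8, 1=53, 9=61, 9=61
24-bit: (8<<18) | (53<<12) | (61<<6) | 61
      = 0x200000 | 0x035000 | 0x000F40 | 0x00003D
      = 0x235F7D
Bytes: (v>>16)&0xFF=23, (v>>8)&0xFF=5F, v&0xFF=7D

Answer: 0x235F7D 23 5F 7D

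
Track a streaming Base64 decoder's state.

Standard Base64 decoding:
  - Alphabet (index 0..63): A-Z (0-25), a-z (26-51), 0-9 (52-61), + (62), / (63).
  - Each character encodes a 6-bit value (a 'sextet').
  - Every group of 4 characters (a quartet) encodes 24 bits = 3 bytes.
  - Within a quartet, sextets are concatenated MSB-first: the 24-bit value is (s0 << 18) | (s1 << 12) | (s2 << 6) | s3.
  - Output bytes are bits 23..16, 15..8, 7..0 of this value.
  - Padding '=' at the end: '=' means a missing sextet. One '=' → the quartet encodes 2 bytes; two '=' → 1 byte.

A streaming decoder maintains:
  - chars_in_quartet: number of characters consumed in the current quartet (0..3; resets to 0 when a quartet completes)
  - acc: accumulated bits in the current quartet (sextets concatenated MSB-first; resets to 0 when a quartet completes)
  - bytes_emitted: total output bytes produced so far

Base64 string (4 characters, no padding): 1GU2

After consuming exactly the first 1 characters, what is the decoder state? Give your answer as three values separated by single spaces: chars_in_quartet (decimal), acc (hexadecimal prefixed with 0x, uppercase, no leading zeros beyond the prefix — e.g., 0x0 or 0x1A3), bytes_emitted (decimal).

Answer: 1 0x35 0

Derivation:
After char 0 ('1'=53): chars_in_quartet=1 acc=0x35 bytes_emitted=0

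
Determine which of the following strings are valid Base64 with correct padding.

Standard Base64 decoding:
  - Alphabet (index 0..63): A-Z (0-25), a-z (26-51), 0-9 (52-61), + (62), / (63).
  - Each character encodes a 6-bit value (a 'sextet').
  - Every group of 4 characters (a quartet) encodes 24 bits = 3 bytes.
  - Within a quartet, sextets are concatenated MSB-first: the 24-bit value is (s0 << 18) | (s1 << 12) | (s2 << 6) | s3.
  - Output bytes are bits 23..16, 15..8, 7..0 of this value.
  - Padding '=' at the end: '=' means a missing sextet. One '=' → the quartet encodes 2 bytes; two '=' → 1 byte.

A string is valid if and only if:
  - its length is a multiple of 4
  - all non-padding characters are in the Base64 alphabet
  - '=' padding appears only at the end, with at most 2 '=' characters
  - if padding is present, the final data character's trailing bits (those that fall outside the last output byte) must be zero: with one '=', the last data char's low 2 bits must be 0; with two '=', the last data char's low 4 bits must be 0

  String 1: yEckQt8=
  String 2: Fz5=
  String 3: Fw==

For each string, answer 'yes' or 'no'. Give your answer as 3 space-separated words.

String 1: 'yEckQt8=' → valid
String 2: 'Fz5=' → invalid (bad trailing bits)
String 3: 'Fw==' → valid

Answer: yes no yes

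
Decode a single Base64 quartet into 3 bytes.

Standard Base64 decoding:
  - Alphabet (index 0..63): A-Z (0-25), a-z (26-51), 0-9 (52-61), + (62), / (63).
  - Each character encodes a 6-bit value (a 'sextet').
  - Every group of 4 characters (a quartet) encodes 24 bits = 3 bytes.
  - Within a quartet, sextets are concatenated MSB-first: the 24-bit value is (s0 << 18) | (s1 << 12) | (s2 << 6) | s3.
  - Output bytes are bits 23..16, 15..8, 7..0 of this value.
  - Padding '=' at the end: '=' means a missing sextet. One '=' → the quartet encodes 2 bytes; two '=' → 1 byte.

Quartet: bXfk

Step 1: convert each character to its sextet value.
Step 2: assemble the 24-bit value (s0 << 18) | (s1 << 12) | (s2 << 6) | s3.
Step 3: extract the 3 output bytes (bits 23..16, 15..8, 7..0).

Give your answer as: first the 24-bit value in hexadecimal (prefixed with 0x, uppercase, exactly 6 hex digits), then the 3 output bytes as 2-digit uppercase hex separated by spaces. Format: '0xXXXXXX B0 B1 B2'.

Answer: 0x6D77E4 6D 77 E4

Derivation:
Sextets: b=27, X=23, f=31, k=36
24-bit: (27<<18) | (23<<12) | (31<<6) | 36
      = 0x6C0000 | 0x017000 | 0x0007C0 | 0x000024
      = 0x6D77E4
Bytes: (v>>16)&0xFF=6D, (v>>8)&0xFF=77, v&0xFF=E4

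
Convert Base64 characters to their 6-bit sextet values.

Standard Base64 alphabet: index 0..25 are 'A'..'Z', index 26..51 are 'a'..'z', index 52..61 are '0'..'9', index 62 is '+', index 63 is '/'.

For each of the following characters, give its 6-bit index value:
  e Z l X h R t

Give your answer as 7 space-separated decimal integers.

Answer: 30 25 37 23 33 17 45

Derivation:
'e': a..z range, 26 + ord('e') − ord('a') = 30
'Z': A..Z range, ord('Z') − ord('A') = 25
'l': a..z range, 26 + ord('l') − ord('a') = 37
'X': A..Z range, ord('X') − ord('A') = 23
'h': a..z range, 26 + ord('h') − ord('a') = 33
'R': A..Z range, ord('R') − ord('A') = 17
't': a..z range, 26 + ord('t') − ord('a') = 45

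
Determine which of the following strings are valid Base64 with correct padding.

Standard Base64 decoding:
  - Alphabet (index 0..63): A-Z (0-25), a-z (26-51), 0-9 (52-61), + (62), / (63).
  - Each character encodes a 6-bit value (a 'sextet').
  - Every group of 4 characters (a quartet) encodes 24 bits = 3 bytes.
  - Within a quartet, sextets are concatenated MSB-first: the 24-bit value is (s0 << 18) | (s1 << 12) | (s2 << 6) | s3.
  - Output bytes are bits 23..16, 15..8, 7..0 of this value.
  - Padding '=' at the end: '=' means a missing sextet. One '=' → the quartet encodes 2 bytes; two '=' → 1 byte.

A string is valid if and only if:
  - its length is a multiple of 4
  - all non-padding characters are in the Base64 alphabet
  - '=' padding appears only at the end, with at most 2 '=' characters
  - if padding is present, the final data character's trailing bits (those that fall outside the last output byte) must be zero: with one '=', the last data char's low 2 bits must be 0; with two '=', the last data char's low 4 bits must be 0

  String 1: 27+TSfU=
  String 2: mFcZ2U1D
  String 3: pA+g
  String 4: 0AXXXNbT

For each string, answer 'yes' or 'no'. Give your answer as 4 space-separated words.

String 1: '27+TSfU=' → valid
String 2: 'mFcZ2U1D' → valid
String 3: 'pA+g' → valid
String 4: '0AXXXNbT' → valid

Answer: yes yes yes yes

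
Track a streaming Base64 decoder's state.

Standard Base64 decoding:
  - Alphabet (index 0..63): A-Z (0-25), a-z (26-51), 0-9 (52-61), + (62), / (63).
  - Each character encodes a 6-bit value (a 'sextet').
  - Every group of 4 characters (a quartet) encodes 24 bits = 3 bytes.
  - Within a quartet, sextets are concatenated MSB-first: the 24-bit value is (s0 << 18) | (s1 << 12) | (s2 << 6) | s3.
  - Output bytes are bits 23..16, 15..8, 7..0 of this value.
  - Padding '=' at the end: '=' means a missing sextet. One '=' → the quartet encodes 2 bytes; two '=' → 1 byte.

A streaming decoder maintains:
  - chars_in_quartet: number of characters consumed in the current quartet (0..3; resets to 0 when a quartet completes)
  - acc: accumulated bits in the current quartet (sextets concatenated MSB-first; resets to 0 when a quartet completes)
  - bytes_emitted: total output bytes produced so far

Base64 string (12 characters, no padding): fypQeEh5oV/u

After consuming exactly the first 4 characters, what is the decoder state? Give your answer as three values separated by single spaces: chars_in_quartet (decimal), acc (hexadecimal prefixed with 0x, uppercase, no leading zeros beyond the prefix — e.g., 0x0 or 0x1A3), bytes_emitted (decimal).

After char 0 ('f'=31): chars_in_quartet=1 acc=0x1F bytes_emitted=0
After char 1 ('y'=50): chars_in_quartet=2 acc=0x7F2 bytes_emitted=0
After char 2 ('p'=41): chars_in_quartet=3 acc=0x1FCA9 bytes_emitted=0
After char 3 ('Q'=16): chars_in_quartet=4 acc=0x7F2A50 -> emit 7F 2A 50, reset; bytes_emitted=3

Answer: 0 0x0 3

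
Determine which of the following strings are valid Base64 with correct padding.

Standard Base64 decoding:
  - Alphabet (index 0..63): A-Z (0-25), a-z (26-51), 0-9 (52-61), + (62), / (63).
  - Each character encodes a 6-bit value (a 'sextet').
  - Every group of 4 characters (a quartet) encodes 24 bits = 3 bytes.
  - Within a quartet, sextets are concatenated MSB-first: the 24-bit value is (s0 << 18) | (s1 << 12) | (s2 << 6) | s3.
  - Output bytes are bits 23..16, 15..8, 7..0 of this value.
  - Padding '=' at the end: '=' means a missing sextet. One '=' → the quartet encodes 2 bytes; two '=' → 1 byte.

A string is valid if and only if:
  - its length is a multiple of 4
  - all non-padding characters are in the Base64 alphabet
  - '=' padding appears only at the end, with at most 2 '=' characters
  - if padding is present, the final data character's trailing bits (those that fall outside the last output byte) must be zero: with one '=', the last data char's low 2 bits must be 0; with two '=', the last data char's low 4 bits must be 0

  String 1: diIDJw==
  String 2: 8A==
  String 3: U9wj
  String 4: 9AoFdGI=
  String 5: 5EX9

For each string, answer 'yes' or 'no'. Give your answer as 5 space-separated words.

Answer: yes yes yes yes yes

Derivation:
String 1: 'diIDJw==' → valid
String 2: '8A==' → valid
String 3: 'U9wj' → valid
String 4: '9AoFdGI=' → valid
String 5: '5EX9' → valid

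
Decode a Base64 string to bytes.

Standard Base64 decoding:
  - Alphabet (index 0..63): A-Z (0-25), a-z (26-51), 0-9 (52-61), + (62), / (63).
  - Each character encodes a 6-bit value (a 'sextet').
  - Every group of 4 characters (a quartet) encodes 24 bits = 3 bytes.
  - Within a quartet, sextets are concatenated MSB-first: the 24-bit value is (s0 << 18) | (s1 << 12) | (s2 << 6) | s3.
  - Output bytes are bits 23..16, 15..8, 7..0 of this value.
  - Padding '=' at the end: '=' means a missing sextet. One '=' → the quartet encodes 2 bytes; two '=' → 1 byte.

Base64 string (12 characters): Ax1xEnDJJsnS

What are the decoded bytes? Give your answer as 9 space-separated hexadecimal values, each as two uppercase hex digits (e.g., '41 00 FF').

After char 0 ('A'=0): chars_in_quartet=1 acc=0x0 bytes_emitted=0
After char 1 ('x'=49): chars_in_quartet=2 acc=0x31 bytes_emitted=0
After char 2 ('1'=53): chars_in_quartet=3 acc=0xC75 bytes_emitted=0
After char 3 ('x'=49): chars_in_quartet=4 acc=0x31D71 -> emit 03 1D 71, reset; bytes_emitted=3
After char 4 ('E'=4): chars_in_quartet=1 acc=0x4 bytes_emitted=3
After char 5 ('n'=39): chars_in_quartet=2 acc=0x127 bytes_emitted=3
After char 6 ('D'=3): chars_in_quartet=3 acc=0x49C3 bytes_emitted=3
After char 7 ('J'=9): chars_in_quartet=4 acc=0x1270C9 -> emit 12 70 C9, reset; bytes_emitted=6
After char 8 ('J'=9): chars_in_quartet=1 acc=0x9 bytes_emitted=6
After char 9 ('s'=44): chars_in_quartet=2 acc=0x26C bytes_emitted=6
After char 10 ('n'=39): chars_in_quartet=3 acc=0x9B27 bytes_emitted=6
After char 11 ('S'=18): chars_in_quartet=4 acc=0x26C9D2 -> emit 26 C9 D2, reset; bytes_emitted=9

Answer: 03 1D 71 12 70 C9 26 C9 D2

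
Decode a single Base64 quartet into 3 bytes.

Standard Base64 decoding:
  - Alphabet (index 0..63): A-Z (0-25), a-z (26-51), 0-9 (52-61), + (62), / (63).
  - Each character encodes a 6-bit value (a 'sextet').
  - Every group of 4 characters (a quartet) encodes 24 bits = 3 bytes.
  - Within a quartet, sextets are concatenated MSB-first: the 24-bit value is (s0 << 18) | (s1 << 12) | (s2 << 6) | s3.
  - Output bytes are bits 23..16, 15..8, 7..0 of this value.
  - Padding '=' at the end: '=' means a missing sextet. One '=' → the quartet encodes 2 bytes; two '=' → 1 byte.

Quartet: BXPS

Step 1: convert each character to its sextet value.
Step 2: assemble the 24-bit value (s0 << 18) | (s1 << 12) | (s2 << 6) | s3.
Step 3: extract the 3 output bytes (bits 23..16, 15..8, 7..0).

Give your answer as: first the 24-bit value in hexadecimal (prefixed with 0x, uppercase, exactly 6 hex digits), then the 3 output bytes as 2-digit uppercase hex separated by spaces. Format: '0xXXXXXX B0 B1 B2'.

Sextets: B=1, X=23, P=15, S=18
24-bit: (1<<18) | (23<<12) | (15<<6) | 18
      = 0x040000 | 0x017000 | 0x0003C0 | 0x000012
      = 0x0573D2
Bytes: (v>>16)&0xFF=05, (v>>8)&0xFF=73, v&0xFF=D2

Answer: 0x0573D2 05 73 D2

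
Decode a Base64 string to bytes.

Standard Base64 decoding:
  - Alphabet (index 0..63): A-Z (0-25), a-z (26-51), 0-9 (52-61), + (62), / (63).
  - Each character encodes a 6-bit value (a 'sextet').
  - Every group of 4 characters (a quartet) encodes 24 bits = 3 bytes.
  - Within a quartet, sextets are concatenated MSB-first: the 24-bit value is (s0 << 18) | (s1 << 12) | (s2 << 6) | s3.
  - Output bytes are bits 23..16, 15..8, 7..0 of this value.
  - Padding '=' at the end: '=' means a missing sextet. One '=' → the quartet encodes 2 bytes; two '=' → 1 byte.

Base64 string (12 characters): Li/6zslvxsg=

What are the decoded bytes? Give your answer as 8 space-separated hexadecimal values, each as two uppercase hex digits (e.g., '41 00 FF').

After char 0 ('L'=11): chars_in_quartet=1 acc=0xB bytes_emitted=0
After char 1 ('i'=34): chars_in_quartet=2 acc=0x2E2 bytes_emitted=0
After char 2 ('/'=63): chars_in_quartet=3 acc=0xB8BF bytes_emitted=0
After char 3 ('6'=58): chars_in_quartet=4 acc=0x2E2FFA -> emit 2E 2F FA, reset; bytes_emitted=3
After char 4 ('z'=51): chars_in_quartet=1 acc=0x33 bytes_emitted=3
After char 5 ('s'=44): chars_in_quartet=2 acc=0xCEC bytes_emitted=3
After char 6 ('l'=37): chars_in_quartet=3 acc=0x33B25 bytes_emitted=3
After char 7 ('v'=47): chars_in_quartet=4 acc=0xCEC96F -> emit CE C9 6F, reset; bytes_emitted=6
After char 8 ('x'=49): chars_in_quartet=1 acc=0x31 bytes_emitted=6
After char 9 ('s'=44): chars_in_quartet=2 acc=0xC6C bytes_emitted=6
After char 10 ('g'=32): chars_in_quartet=3 acc=0x31B20 bytes_emitted=6
Padding '=': partial quartet acc=0x31B20 -> emit C6 C8; bytes_emitted=8

Answer: 2E 2F FA CE C9 6F C6 C8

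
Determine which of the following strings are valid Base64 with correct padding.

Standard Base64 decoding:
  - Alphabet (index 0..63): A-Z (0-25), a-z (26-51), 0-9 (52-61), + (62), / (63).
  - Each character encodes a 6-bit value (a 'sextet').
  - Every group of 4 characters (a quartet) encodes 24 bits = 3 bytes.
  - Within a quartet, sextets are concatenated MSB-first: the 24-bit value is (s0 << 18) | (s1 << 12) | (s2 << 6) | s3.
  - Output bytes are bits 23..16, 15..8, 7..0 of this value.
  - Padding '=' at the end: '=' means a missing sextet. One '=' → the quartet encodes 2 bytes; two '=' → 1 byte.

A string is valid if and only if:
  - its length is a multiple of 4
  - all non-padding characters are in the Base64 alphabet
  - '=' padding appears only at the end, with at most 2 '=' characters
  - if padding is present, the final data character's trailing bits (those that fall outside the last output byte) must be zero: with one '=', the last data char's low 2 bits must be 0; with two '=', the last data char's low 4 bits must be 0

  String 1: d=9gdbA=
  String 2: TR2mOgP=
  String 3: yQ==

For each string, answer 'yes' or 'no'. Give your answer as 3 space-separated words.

String 1: 'd=9gdbA=' → invalid (bad char(s): ['=']; '=' in middle)
String 2: 'TR2mOgP=' → invalid (bad trailing bits)
String 3: 'yQ==' → valid

Answer: no no yes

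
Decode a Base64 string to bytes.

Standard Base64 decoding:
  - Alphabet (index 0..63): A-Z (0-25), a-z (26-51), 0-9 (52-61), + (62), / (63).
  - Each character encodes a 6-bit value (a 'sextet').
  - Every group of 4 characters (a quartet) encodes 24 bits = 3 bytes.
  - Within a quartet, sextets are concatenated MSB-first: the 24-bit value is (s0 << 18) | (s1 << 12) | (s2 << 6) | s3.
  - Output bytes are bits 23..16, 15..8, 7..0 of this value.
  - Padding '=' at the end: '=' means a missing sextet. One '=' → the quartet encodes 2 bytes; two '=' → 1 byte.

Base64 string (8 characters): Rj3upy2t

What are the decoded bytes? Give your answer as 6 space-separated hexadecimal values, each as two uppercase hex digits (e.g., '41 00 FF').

Answer: 46 3D EE A7 2D AD

Derivation:
After char 0 ('R'=17): chars_in_quartet=1 acc=0x11 bytes_emitted=0
After char 1 ('j'=35): chars_in_quartet=2 acc=0x463 bytes_emitted=0
After char 2 ('3'=55): chars_in_quartet=3 acc=0x118F7 bytes_emitted=0
After char 3 ('u'=46): chars_in_quartet=4 acc=0x463DEE -> emit 46 3D EE, reset; bytes_emitted=3
After char 4 ('p'=41): chars_in_quartet=1 acc=0x29 bytes_emitted=3
After char 5 ('y'=50): chars_in_quartet=2 acc=0xA72 bytes_emitted=3
After char 6 ('2'=54): chars_in_quartet=3 acc=0x29CB6 bytes_emitted=3
After char 7 ('t'=45): chars_in_quartet=4 acc=0xA72DAD -> emit A7 2D AD, reset; bytes_emitted=6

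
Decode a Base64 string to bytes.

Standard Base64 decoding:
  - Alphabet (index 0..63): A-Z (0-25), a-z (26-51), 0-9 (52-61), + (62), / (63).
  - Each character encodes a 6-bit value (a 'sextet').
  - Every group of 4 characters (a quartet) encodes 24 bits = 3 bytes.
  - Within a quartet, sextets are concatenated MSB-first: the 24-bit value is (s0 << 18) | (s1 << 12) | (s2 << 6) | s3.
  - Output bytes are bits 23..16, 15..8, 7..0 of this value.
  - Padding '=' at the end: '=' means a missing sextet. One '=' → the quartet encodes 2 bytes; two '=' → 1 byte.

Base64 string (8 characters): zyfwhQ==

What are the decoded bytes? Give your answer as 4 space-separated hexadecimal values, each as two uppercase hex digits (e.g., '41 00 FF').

After char 0 ('z'=51): chars_in_quartet=1 acc=0x33 bytes_emitted=0
After char 1 ('y'=50): chars_in_quartet=2 acc=0xCF2 bytes_emitted=0
After char 2 ('f'=31): chars_in_quartet=3 acc=0x33C9F bytes_emitted=0
After char 3 ('w'=48): chars_in_quartet=4 acc=0xCF27F0 -> emit CF 27 F0, reset; bytes_emitted=3
After char 4 ('h'=33): chars_in_quartet=1 acc=0x21 bytes_emitted=3
After char 5 ('Q'=16): chars_in_quartet=2 acc=0x850 bytes_emitted=3
Padding '==': partial quartet acc=0x850 -> emit 85; bytes_emitted=4

Answer: CF 27 F0 85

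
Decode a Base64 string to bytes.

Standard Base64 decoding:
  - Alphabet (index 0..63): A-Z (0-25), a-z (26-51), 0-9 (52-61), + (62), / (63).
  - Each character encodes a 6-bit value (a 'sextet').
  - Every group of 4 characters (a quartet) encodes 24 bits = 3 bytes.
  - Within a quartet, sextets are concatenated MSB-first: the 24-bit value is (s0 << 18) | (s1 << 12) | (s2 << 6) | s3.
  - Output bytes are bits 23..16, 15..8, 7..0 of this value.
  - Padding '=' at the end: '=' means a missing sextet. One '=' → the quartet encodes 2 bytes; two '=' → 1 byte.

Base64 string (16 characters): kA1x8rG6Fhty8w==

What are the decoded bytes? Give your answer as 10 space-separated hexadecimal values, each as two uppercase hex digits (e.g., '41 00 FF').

Answer: 90 0D 71 F2 B1 BA 16 1B 72 F3

Derivation:
After char 0 ('k'=36): chars_in_quartet=1 acc=0x24 bytes_emitted=0
After char 1 ('A'=0): chars_in_quartet=2 acc=0x900 bytes_emitted=0
After char 2 ('1'=53): chars_in_quartet=3 acc=0x24035 bytes_emitted=0
After char 3 ('x'=49): chars_in_quartet=4 acc=0x900D71 -> emit 90 0D 71, reset; bytes_emitted=3
After char 4 ('8'=60): chars_in_quartet=1 acc=0x3C bytes_emitted=3
After char 5 ('r'=43): chars_in_quartet=2 acc=0xF2B bytes_emitted=3
After char 6 ('G'=6): chars_in_quartet=3 acc=0x3CAC6 bytes_emitted=3
After char 7 ('6'=58): chars_in_quartet=4 acc=0xF2B1BA -> emit F2 B1 BA, reset; bytes_emitted=6
After char 8 ('F'=5): chars_in_quartet=1 acc=0x5 bytes_emitted=6
After char 9 ('h'=33): chars_in_quartet=2 acc=0x161 bytes_emitted=6
After char 10 ('t'=45): chars_in_quartet=3 acc=0x586D bytes_emitted=6
After char 11 ('y'=50): chars_in_quartet=4 acc=0x161B72 -> emit 16 1B 72, reset; bytes_emitted=9
After char 12 ('8'=60): chars_in_quartet=1 acc=0x3C bytes_emitted=9
After char 13 ('w'=48): chars_in_quartet=2 acc=0xF30 bytes_emitted=9
Padding '==': partial quartet acc=0xF30 -> emit F3; bytes_emitted=10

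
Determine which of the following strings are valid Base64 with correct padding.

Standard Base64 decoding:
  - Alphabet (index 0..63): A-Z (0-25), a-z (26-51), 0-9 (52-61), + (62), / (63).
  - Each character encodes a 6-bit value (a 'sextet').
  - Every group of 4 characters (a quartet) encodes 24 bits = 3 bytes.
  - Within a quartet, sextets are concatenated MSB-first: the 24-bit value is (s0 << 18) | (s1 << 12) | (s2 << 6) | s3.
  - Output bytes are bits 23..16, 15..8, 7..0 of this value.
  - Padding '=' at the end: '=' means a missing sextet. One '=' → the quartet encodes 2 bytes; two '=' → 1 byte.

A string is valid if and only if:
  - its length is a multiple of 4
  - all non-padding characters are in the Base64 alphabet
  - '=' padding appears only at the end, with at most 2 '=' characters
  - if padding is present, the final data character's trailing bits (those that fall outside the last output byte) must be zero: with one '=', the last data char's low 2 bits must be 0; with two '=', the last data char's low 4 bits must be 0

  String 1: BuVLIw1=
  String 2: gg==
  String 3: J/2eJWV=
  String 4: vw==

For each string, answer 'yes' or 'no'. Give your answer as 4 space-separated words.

String 1: 'BuVLIw1=' → invalid (bad trailing bits)
String 2: 'gg==' → valid
String 3: 'J/2eJWV=' → invalid (bad trailing bits)
String 4: 'vw==' → valid

Answer: no yes no yes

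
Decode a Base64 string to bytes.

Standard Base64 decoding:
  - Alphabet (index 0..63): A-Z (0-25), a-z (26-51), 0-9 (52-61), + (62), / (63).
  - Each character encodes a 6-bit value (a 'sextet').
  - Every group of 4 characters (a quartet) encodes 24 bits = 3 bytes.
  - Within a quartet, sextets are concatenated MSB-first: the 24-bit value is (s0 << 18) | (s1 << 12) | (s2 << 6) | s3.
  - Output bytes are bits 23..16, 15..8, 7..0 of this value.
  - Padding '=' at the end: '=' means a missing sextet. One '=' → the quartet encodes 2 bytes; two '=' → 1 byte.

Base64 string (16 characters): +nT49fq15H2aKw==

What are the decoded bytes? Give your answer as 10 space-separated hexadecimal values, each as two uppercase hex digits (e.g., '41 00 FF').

After char 0 ('+'=62): chars_in_quartet=1 acc=0x3E bytes_emitted=0
After char 1 ('n'=39): chars_in_quartet=2 acc=0xFA7 bytes_emitted=0
After char 2 ('T'=19): chars_in_quartet=3 acc=0x3E9D3 bytes_emitted=0
After char 3 ('4'=56): chars_in_quartet=4 acc=0xFA74F8 -> emit FA 74 F8, reset; bytes_emitted=3
After char 4 ('9'=61): chars_in_quartet=1 acc=0x3D bytes_emitted=3
After char 5 ('f'=31): chars_in_quartet=2 acc=0xF5F bytes_emitted=3
After char 6 ('q'=42): chars_in_quartet=3 acc=0x3D7EA bytes_emitted=3
After char 7 ('1'=53): chars_in_quartet=4 acc=0xF5FAB5 -> emit F5 FA B5, reset; bytes_emitted=6
After char 8 ('5'=57): chars_in_quartet=1 acc=0x39 bytes_emitted=6
After char 9 ('H'=7): chars_in_quartet=2 acc=0xE47 bytes_emitted=6
After char 10 ('2'=54): chars_in_quartet=3 acc=0x391F6 bytes_emitted=6
After char 11 ('a'=26): chars_in_quartet=4 acc=0xE47D9A -> emit E4 7D 9A, reset; bytes_emitted=9
After char 12 ('K'=10): chars_in_quartet=1 acc=0xA bytes_emitted=9
After char 13 ('w'=48): chars_in_quartet=2 acc=0x2B0 bytes_emitted=9
Padding '==': partial quartet acc=0x2B0 -> emit 2B; bytes_emitted=10

Answer: FA 74 F8 F5 FA B5 E4 7D 9A 2B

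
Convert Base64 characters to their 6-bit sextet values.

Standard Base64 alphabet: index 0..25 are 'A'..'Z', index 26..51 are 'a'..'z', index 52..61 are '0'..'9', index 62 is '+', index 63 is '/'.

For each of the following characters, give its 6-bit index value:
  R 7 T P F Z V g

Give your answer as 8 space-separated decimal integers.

'R': A..Z range, ord('R') − ord('A') = 17
'7': 0..9 range, 52 + ord('7') − ord('0') = 59
'T': A..Z range, ord('T') − ord('A') = 19
'P': A..Z range, ord('P') − ord('A') = 15
'F': A..Z range, ord('F') − ord('A') = 5
'Z': A..Z range, ord('Z') − ord('A') = 25
'V': A..Z range, ord('V') − ord('A') = 21
'g': a..z range, 26 + ord('g') − ord('a') = 32

Answer: 17 59 19 15 5 25 21 32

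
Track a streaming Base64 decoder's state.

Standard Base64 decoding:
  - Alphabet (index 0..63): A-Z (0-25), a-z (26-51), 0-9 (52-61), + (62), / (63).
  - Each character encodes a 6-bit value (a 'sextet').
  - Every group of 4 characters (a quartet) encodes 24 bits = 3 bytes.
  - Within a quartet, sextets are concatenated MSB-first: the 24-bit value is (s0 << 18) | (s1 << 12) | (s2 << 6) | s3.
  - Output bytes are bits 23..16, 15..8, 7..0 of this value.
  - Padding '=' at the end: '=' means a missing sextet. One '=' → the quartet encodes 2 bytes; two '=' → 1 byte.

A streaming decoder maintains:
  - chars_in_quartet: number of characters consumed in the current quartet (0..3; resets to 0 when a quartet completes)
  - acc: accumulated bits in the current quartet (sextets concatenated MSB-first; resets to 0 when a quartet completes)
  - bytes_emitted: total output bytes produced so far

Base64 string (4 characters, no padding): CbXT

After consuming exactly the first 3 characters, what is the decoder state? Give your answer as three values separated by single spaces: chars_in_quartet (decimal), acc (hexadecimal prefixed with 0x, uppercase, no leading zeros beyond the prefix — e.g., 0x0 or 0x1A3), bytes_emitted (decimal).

Answer: 3 0x26D7 0

Derivation:
After char 0 ('C'=2): chars_in_quartet=1 acc=0x2 bytes_emitted=0
After char 1 ('b'=27): chars_in_quartet=2 acc=0x9B bytes_emitted=0
After char 2 ('X'=23): chars_in_quartet=3 acc=0x26D7 bytes_emitted=0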